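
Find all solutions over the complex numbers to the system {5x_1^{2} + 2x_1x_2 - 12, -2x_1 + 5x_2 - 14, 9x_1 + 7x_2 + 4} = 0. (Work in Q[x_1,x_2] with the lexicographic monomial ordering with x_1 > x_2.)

Compute a lex Gröbner basis by Buchberger's algorithm.
f_1 = 5x_1^{2} + 2x_1x_2 - 12, LT = x_1^{2}.
f_2 = -2x_1 + 5x_2 - 14, LT = x_1.
f_3 = 9x_1 + 7x_2 + 4, LT = x_1.

S(f_1,f_2): lcm = x_1^{2}. S = \tfrac{29}{10}x_1x_2 - 7x_1 - \tfrac{12}{5}.
  leading term x_1x_2: subtract (-\tfrac{29}{20}x_2)·f_2 from \tfrac{29}{10}x_1x_2 - 7x_1 - \tfrac{12}{5} → -7x_1 + \tfrac{29}{4}x_2^{2} - \tfrac{203}{10}x_2 - \tfrac{12}{5}
  leading term x_1: subtract (\tfrac{7}{2})·f_2 from -7x_1 + \tfrac{29}{4}x_2^{2} - \tfrac{203}{10}x_2 - \tfrac{12}{5} → \tfrac{29}{4}x_2^{2} - \tfrac{189}{5}x_2 + \tfrac{233}{5}
  leading term x_2^{2}: no divisor's leading term divides it; move \tfrac{29}{4}x_2^{2} to the remainder.
  leading term x_2: no divisor's leading term divides it; move -\tfrac{189}{5}x_2 to the remainder.
  leading term 1: no divisor's leading term divides it; move \tfrac{233}{5} to the remainder.
  remainder \tfrac{29}{4}x_2^{2} - \tfrac{189}{5}x_2 + \tfrac{233}{5} ≠ 0; add h_4 = \tfrac{29}{4}x_2^{2} - \tfrac{189}{5}x_2 + \tfrac{233}{5} to the basis.

S(f_1,f_3): lcm = x_1^{2}. S = -\tfrac{17}{45}x_1x_2 - \tfrac{4}{9}x_1 - \tfrac{12}{5}.
  leading term x_1x_2: subtract (\tfrac{17}{90}x_2)·f_2 from -\tfrac{17}{45}x_1x_2 - \tfrac{4}{9}x_1 - \tfrac{12}{5} → -\tfrac{4}{9}x_1 - \tfrac{17}{18}x_2^{2} + \tfrac{119}{45}x_2 - \tfrac{12}{5}
  leading term x_1: subtract (\tfrac{2}{9})·f_2 from -\tfrac{4}{9}x_1 - \tfrac{17}{18}x_2^{2} + \tfrac{119}{45}x_2 - \tfrac{12}{5} → -\tfrac{17}{18}x_2^{2} + \tfrac{23}{15}x_2 + \tfrac{32}{45}
  leading term x_2^{2}: subtract (-\tfrac{34}{261})·h_4 from -\tfrac{17}{18}x_2^{2} + \tfrac{23}{15}x_2 + \tfrac{32}{45} → -\tfrac{295}{87}x_2 + \tfrac{590}{87}
  leading term x_2: no divisor's leading term divides it; move -\tfrac{295}{87}x_2 to the remainder.
  leading term 1: no divisor's leading term divides it; move \tfrac{590}{87} to the remainder.
  remainder -\tfrac{295}{87}x_2 + \tfrac{590}{87} ≠ 0; add h_5 = -\tfrac{295}{87}x_2 + \tfrac{590}{87} to the basis.

The other S-polynomials (S(f_2,f_3), S(f_1,h_4), S(f_2,h_4), S(f_3,h_4), S(f_1,h_5), S(f_2,h_5), S(f_3,h_5), S(h_4,h_5)) all reduce to 0 modulo the current basis, so we have a Gröbner basis.
Inter-reduce: drop elements whose leading term is divisible by another's, tail-reduce, and make monic.
Reduced Gröbner basis: {x_1 + 2, x_2 - 2}.

Since the basis is lex-ordered, x_2 - 2 is univariate in x_2. Its roots are {2}. Back-substituting each root into the other basis elements fixes the other coordinates.
  x_2 = 2: the earlier basis element becomes x_1 + 2 = 0, giving x_1 = -2 — point (-2, 2).

{(-2, 2)}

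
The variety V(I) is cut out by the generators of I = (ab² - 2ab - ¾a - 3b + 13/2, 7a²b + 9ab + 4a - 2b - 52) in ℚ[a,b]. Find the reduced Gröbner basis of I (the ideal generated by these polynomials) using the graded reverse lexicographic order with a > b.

f_1 = ab² - 2ab - ¾a - 3b + 13/2, LT = ab².
f_2 = 7a²b + 9ab + 4a - 2b - 52, LT = a²b.

S(f_1,f_2): lcm = a²b². S = -2a²b - 9/7ab² - ¾a² - 25/7ab + 2/7b² + 13/2a + 52/7b.
  leading term a²b: subtract (-2/7)·f_2 from -2a²b - 9/7ab² - ¾a² - 25/7ab + 2/7b² + 13/2a + 52/7b → -9/7ab² - ¾a² - ab + 2/7b² + 107/14a + 48/7b - 104/7
  leading term ab²: subtract (-9/7)·f_1 from -9/7ab² - ¾a² - ab + 2/7b² + 107/14a + 48/7b - 104/7 → -¾a² - 25/7ab + 2/7b² + 187/28a + 3b - 13/2
  leading term a²: no divisor's leading term divides it; move -¾a² to the remainder.
  leading term ab: no divisor's leading term divides it; move -25/7ab to the remainder.
  leading term b²: no divisor's leading term divides it; move 2/7b² to the remainder.
  leading term a: no divisor's leading term divides it; move 187/28a to the remainder.
  leading term b: no divisor's leading term divides it; move 3b to the remainder.
  leading term 1: no divisor's leading term divides it; move -13/2 to the remainder.
  remainder -¾a² - 25/7ab + 2/7b² + 187/28a + 3b - 13/2 ≠ 0; add g_3 = -¾a² - 25/7ab + 2/7b² + 187/28a + 3b - 13/2 to the basis.

S(f_1,g_3): lcm = a²b². S = -100/21ab³ + 8/21b⁴ - 2a²b + 187/21ab² + 4b³ - ¾a² - 3ab - 26/3b² + 13/2a.
  leading term ab³: subtract (-100/21b)·f_1 from -100/21ab³ + 8/21b⁴ - 2a²b + 187/21ab² + 4b³ - ¾a² - 3ab - 26/3b² + 13/2a → 8/21b⁴ - 2a²b - 13/21ab² + 4b³ - ¾a² - 46/7ab - 482/21b² + 13/2a + 650/21b
  leading term b⁴: no divisor's leading term divides it; move 8/21b⁴ to the remainder.
  leading term a²b: subtract (-2/7)·f_2 from -2a²b - 13/21ab² + 4b³ - ¾a² - 46/7ab - 482/21b² + 13/2a + 650/21b → -13/21ab² + 4b³ - ¾a² - 4ab - 482/21b² + 107/14a + 638/21b - 104/7
  leading term ab²: subtract (-13/21)·f_1 from -13/21ab² + 4b³ - ¾a² - 4ab - 482/21b² + 107/14a + 638/21b - 104/7 → 4b³ - ¾a² - 110/21ab - 482/21b² + 201/28a + 599/21b - 65/6
  leading term b³: no divisor's leading term divides it; move 4b³ to the remainder.
  leading term a²: subtract (1)·g_3 from -¾a² - 110/21ab - 482/21b² + 201/28a + 599/21b - 65/6 → -5/3ab - 488/21b² + ½a + 536/21b - 13/3
  leading term ab: no divisor's leading term divides it; move -5/3ab to the remainder.
  leading term b²: no divisor's leading term divides it; move -488/21b² to the remainder.
  leading term a: no divisor's leading term divides it; move ½a to the remainder.
  leading term b: no divisor's leading term divides it; move 536/21b to the remainder.
  leading term 1: no divisor's leading term divides it; move -13/3 to the remainder.
  remainder 8/21b⁴ + 4b³ - 5/3ab - 488/21b² + ½a + 536/21b - 13/3 ≠ 0; add g_4 = 8/21b⁴ + 4b³ - 5/3ab - 488/21b² + ½a + 536/21b - 13/3 to the basis.

S(f_2,g_3): lcm = a²b. S = -100/21ab² + 8/21b³ + 214/21ab + 4b² + 4/7a - 188/21b - 52/7.
  leading term ab²: subtract (-100/21)·f_1 from -100/21ab² + 8/21b³ + 214/21ab + 4b² + 4/7a - 188/21b - 52/7 → 8/21b³ + ⅔ab + 4b² - 3a - 488/21b + 494/21
  leading term b³: no divisor's leading term divides it; move 8/21b³ to the remainder.
  leading term ab: no divisor's leading term divides it; move ⅔ab to the remainder.
  leading term b²: no divisor's leading term divides it; move 4b² to the remainder.
  leading term a: no divisor's leading term divides it; move -3a to the remainder.
  leading term b: no divisor's leading term divides it; move -488/21b to the remainder.
  leading term 1: no divisor's leading term divides it; move 494/21 to the remainder.
  remainder 8/21b³ + ⅔ab + 4b² - 3a - 488/21b + 494/21 ≠ 0; add g_5 = 8/21b³ + ⅔ab + 4b² - 3a - 488/21b + 494/21 to the basis.

The other S-polynomials (S(f_1,g_4), S(f_2,g_4), S(g_3,g_4), S(f_1,g_5), S(f_2,g_5), S(g_3,g_5), S(g_4,g_5)) all reduce to 0 modulo the current basis, so we have a Gröbner basis.
Inter-reduce: drop elements whose leading term is divisible by another's, tail-reduce, and make monic.

G = {ab² - 2ab - ¾a - 3b + 13/2, b³ + 7/4ab + 21/2b² - 63/8a - 61b + 247/4, a² + 100/21ab - 8/21b² - 187/21a - 4b + 26/3}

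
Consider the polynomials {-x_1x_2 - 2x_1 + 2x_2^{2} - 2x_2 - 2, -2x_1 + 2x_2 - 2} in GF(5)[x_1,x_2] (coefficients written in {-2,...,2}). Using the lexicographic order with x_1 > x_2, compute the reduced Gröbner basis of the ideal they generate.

f_1 = -x_1x_2 - 2x_1 + 2x_2^{2} - 2x_2 - 2, LT = x_1x_2.
f_2 = -2x_1 + 2x_2 - 2, LT = x_1.

S(f_1,f_2): lcm = x_1x_2. S = 2x_1 - x_2^{2} + x_2 + 2.
  leading term x_1: subtract (-1)·f_2 from 2x_1 - x_2^{2} + x_2 + 2 → -x_2^{2} - 2x_2
  leading term x_2^{2}: no divisor's leading term divides it; move -x_2^{2} to the remainder.
  leading term x_2: no divisor's leading term divides it; move -2x_2 to the remainder.
  remainder -x_2^{2} - 2x_2 ≠ 0; add g_3 = -x_2^{2} - 2x_2 to the basis.

The other S-polynomials (S(f_1,g_3), S(f_2,g_3)) all reduce to 0 modulo the current basis, so we have a Gröbner basis.
Inter-reduce: drop elements whose leading term is divisible by another's, tail-reduce, and make monic.

G = {x_1 - x_2 + 1, x_2^{2} + 2x_2}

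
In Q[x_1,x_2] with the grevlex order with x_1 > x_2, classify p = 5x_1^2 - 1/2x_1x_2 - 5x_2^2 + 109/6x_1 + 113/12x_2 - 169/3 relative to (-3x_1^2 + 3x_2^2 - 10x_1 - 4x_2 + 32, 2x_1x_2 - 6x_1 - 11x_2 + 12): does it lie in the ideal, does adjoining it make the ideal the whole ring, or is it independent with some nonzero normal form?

5x_1^2 - 1/2x_1x_2 - 5x_2^2 + 109/6x_1 + 113/12x_2 - 169/3 lies in I (it reduces to 0).

First compute the reduced Gröbner basis of I by Buchberger's algorithm.
f_1 = -3x_1^2 + 3x_2^2 - 10x_1 - 4x_2 + 32, LT = x_1^2.
f_2 = 2x_1x_2 - 6x_1 - 11x_2 + 12, LT = x_1x_2.

S(f_1,f_2): lcm = x_1^2x_2. S = -x_2^3 + 3x_1^2 + 53/6x_1x_2 + 4/3x_2^2 - 6x_1 - 32/3x_2.
  leading term x_2^3: no divisor's leading term divides it; move -x_2^3 to the remainder.
  leading term x_1^2: subtract (-1)·f_1 from 3x_1^2 + 53/6x_1x_2 + 4/3x_2^2 - 6x_1 - 32/3x_2 → 53/6x_1x_2 + 13/3x_2^2 - 16x_1 - 44/3x_2 + 32
  leading term x_1x_2: subtract (53/12)·f_2 from 53/6x_1x_2 + 13/3x_2^2 - 16x_1 - 44/3x_2 + 32 → 13/3x_2^2 + 21/2x_1 + 407/12x_2 - 21
  leading term x_2^2: no divisor's leading term divides it; move 13/3x_2^2 to the remainder.
  leading term x_1: no divisor's leading term divides it; move 21/2x_1 to the remainder.
  leading term x_2: no divisor's leading term divides it; move 407/12x_2 to the remainder.
  leading term 1: no divisor's leading term divides it; move -21 to the remainder.
  remainder -x_2^3 + 13/3x_2^2 + 21/2x_1 + 407/12x_2 - 21 ≠ 0; add h_3 = -x_2^3 + 13/3x_2^2 + 21/2x_1 + 407/12x_2 - 21 to the basis.

The other S-polynomials (S(f_1,h_3), S(f_2,h_3)) all reduce to 0 modulo the current basis, so we have a Gröbner basis.
Inter-reduce: drop elements whose leading term is divisible by another's, tail-reduce, and make monic.
Reduced Gröbner basis: {x_2^3 - 13/3x_2^2 - 21/2x_1 - 407/12x_2 + 21, x_1^2 - x_2^2 + 10/3x_1 + 4/3x_2 - 32/3, x_1x_2 - 3x_1 - 11/2x_2 + 6}.
Label its elements g_1 = x_2^3 - 13/3x_2^2 - 21/2x_1 - 407/12x_2 + 21, g_2 = x_1^2 - x_2^2 + 10/3x_1 + 4/3x_2 - 32/3, g_3 = x_1x_2 - 3x_1 - 11/2x_2 + 6.

Reduce p = 5x_1^2 - 1/2x_1x_2 - 5x_2^2 + 109/6x_1 + 113/12x_2 - 169/3 modulo G:
  leading term x_1^2: subtract (5)·g_2 from 5x_1^2 - 1/2x_1x_2 - 5x_2^2 + 109/6x_1 + 113/12x_2 - 169/3 → -1/2x_1x_2 + 3/2x_1 + 11/4x_2 - 3
  leading term x_1x_2: subtract (-1/2)·g_3 from -1/2x_1x_2 + 3/2x_1 + 11/4x_2 - 3 → 0
  normal form = 0.
Since the normal form is 0, p ∈ I.

The remainder on division by a Gröbner basis is unique — it is the normal form.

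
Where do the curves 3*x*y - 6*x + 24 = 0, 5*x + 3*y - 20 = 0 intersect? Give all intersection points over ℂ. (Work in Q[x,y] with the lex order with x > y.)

{(4, 0), (-6/5, 26/3)}

Compute a lex Gröbner basis by Buchberger's algorithm.
f_1 = 3*x*y - 6*x + 24, LT = x*y.
f_2 = 5*x + 3*y - 20, LT = x.

S(f_1,f_2): lcm = x*y. S = -2*x - 3/5*y**2 + 4*y + 8.
  leading term x: subtract (-2/5)·f_2 from -2*x - 3/5*y**2 + 4*y + 8 → -3/5*y**2 + 26/5*y
  leading term y**2: no divisor's leading term divides it; move -3/5*y**2 to the remainder.
  leading term y: no divisor's leading term divides it; move 26/5*y to the remainder.
  remainder -3/5*y**2 + 26/5*y ≠ 0; add h_3 = -3/5*y**2 + 26/5*y to the basis.

The other S-polynomials (S(f_1,h_3), S(f_2,h_3)) all reduce to 0 modulo the current basis, so we have a Gröbner basis.
Inter-reduce: drop elements whose leading term is divisible by another's, tail-reduce, and make monic.
Reduced Gröbner basis: {x + 3/5*y - 4, y**2 - 26/3*y}.

A lex Gröbner basis eliminates variables successively. Here y**2 - 26/3*y depends only on y, with roots {0, 26/3}; lifting each root through the earlier basis elements recovers the full solutions.
  y = 0: the earlier basis element becomes x - 4 = 0, giving x = 4 — point (4, 0).
  y = 26/3: the earlier basis element becomes x + 6/5 = 0, giving x = -6/5 — point (-6/5, 26/3).
Substituting each solution back into the original system confirms all equations vanish.
Zero-dimensionality of the ideal guarantees finitely many solutions over ℂ.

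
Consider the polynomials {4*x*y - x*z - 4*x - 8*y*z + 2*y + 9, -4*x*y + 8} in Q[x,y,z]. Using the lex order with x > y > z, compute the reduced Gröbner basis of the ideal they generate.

f_1 = 4*x*y - x*z - 4*x - 8*y*z + 2*y + 9, LT = x*y.
f_2 = -4*x*y + 8, LT = x*y.

S(f_1,f_2): lcm = x*y. S = -1/4*x*z - x - 2*y*z + 1/2*y + 17/4.
  leading term x*z: no divisor's leading term divides it; move -1/4*x*z to the remainder.
  leading term x: no divisor's leading term divides it; move -x to the remainder.
  leading term y*z: no divisor's leading term divides it; move -2*y*z to the remainder.
  leading term y: no divisor's leading term divides it; move 1/2*y to the remainder.
  leading term 1: no divisor's leading term divides it; move 17/4 to the remainder.
  remainder -1/4*x*z - x - 2*y*z + 1/2*y + 17/4 ≠ 0; add g_3 = -1/4*x*z - x - 2*y*z + 1/2*y + 17/4 to the basis.

S(f_1,g_3): lcm = x*y*z. S = -4*x*y - 1/4*x*z**2 - x*z - 8*y**2*z + 2*y**2 - 2*y*z**2 + 1/2*y*z + 17*y + 9/4*z.
  leading term x*y: subtract (-1)·f_1 from -4*x*y - 1/4*x*z**2 - x*z - 8*y**2*z + 2*y**2 - 2*y*z**2 + 1/2*y*z + 17*y + 9/4*z → -1/4*x*z**2 - 2*x*z - 4*x - 8*y**2*z + 2*y**2 - 2*y*z**2 - 15/2*y*z + 19*y + 9/4*z + 9
  leading term x*z**2: subtract (z)·g_3 from -1/4*x*z**2 - 2*x*z - 4*x - 8*y**2*z + 2*y**2 - 2*y*z**2 - 15/2*y*z + 19*y + 9/4*z + 9 → -x*z - 4*x - 8*y**2*z + 2*y**2 - 8*y*z + 19*y - 2*z + 9
  leading term x*z: subtract (4)·g_3 from -x*z - 4*x - 8*y**2*z + 2*y**2 - 8*y*z + 19*y - 2*z + 9 → -8*y**2*z + 2*y**2 + 17*y - 2*z - 8
  leading term y**2*z: no divisor's leading term divides it; move -8*y**2*z to the remainder.
  leading term y**2: no divisor's leading term divides it; move 2*y**2 to the remainder.
  leading term y: no divisor's leading term divides it; move 17*y to the remainder.
  leading term z: no divisor's leading term divides it; move -2*z to the remainder.
  leading term 1: no divisor's leading term divides it; move -8 to the remainder.
  remainder -8*y**2*z + 2*y**2 + 17*y - 2*z - 8 ≠ 0; add g_4 = -8*y**2*z + 2*y**2 + 17*y - 2*z - 8 to the basis.

The other S-polynomials (S(f_2,g_3), S(f_1,g_4), S(f_2,g_4), S(g_3,g_4)) all reduce to 0 modulo the current basis, so we have a Gröbner basis.
Inter-reduce: drop elements whose leading term is divisible by another's, tail-reduce, and make monic.

G = {x*y - 2, x*z + 4*x + 8*y*z - 2*y - 17, y**2*z - 1/4*y**2 - 17/8*y + 1/4*z + 1}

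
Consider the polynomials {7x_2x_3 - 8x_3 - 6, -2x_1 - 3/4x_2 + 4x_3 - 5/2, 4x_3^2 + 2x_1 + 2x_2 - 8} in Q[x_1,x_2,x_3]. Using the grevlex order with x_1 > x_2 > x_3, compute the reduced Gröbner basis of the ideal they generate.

f_1 = 7x_2x_3 - 8x_3 - 6, LT = x_2x_3.
f_2 = -2x_1 - 3/4x_2 + 4x_3 - 5/2, LT = x_1.
f_3 = 4x_3^2 + 2x_1 + 2x_2 - 8, LT = x_3^2.

S(f_1,f_2): leading monomials are coprime, so the S-polynomial reduces to 0 (Buchberger's first criterion).
S(f_1,f_3): lcm = x_2x_3^2. S = -1/2x_1x_2 - 1/2x_2^2 - 8/7x_3^2 + 2x_2 - 6/7x_3.
  leading term x_1x_2: subtract (1/4x_2)·f_2 from -1/2x_1x_2 - 1/2x_2^2 - 8/7x_3^2 + 2x_2 - 6/7x_3 → -5/16x_2^2 - x_2x_3 - 8/7x_3^2 + 21/8x_2 - 6/7x_3
  leading term x_2^2: no divisor's leading term divides it; move -5/16x_2^2 to the remainder.
  leading term x_2x_3: subtract (-1/7)·f_1 from -x_2x_3 - 8/7x_3^2 + 21/8x_2 - 6/7x_3 → -8/7x_3^2 + 21/8x_2 - 2x_3 - 6/7
  leading term x_3^2: subtract (-2/7)·f_3 from -8/7x_3^2 + 21/8x_2 - 2x_3 - 6/7 → 4/7x_1 + 179/56x_2 - 2x_3 - 22/7
  leading term x_1: subtract (-2/7)·f_2 from 4/7x_1 + 179/56x_2 - 2x_3 - 22/7 → 167/56x_2 - 6/7x_3 - 27/7
  leading term x_2: no divisor's leading term divides it; move 167/56x_2 to the remainder.
  leading term x_3: no divisor's leading term divides it; move -6/7x_3 to the remainder.
  leading term 1: no divisor's leading term divides it; move -27/7 to the remainder.
  remainder -5/16x_2^2 + 167/56x_2 - 6/7x_3 - 27/7 ≠ 0; add g_4 = -5/16x_2^2 + 167/56x_2 - 6/7x_3 - 27/7 to the basis.

S(f_2,f_3): leading monomials are coprime, so the S-polynomial reduces to 0 (Buchberger's first criterion).
S(f_1,g_4): lcm = x_2^2x_3. S = 42/5x_2x_3 - 96/35x_3^2 - 6/7x_2 - 432/35x_3.
  leading term x_2x_3: subtract (6/5)·f_1 from 42/5x_2x_3 - 96/35x_3^2 - 6/7x_2 - 432/35x_3 → -96/35x_3^2 - 6/7x_2 - 96/35x_3 + 36/5
  leading term x_3^2: subtract (-24/35)·f_3 from -96/35x_3^2 - 6/7x_2 - 96/35x_3 + 36/5 → 48/35x_1 + 18/35x_2 - 96/35x_3 + 12/7
  leading term x_1: subtract (-24/35)·f_2 from 48/35x_1 + 18/35x_2 - 96/35x_3 + 12/7 → 0
  remainder 0.

S(f_2,g_4): leading monomials are coprime, so the S-polynomial reduces to 0 (Buchberger's first criterion).
S(f_3,g_4): leading monomials are coprime, so the S-polynomial reduces to 0 (Buchberger's first criterion).
Every S-polynomial of the final basis reduces to 0, so we have a Gröbner basis.

G = {x_2^2 - 334/35x_2 + 96/35x_3 + 432/35, x_2x_3 - 8/7x_3 - 6/7, x_3^2 + 5/16x_2 + x_3 - 21/8, x_1 + 3/8x_2 - 2x_3 + 5/4}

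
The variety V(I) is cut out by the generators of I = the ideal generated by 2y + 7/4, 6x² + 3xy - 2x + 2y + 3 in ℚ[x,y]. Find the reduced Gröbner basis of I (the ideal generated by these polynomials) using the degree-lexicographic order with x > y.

G = {x² - 37/48x + 5/24, y + ⅞}

f_1 = 2y + 7/4, LT = y.
f_2 = 6x² + 3xy - 2x + 2y + 3, LT = x².

S(f_1,f_2): leading monomials are coprime, so the S-polynomial reduces to 0 (Buchberger's first criterion).
Every S-polynomial of the final basis reduces to 0, so we have a Gröbner basis.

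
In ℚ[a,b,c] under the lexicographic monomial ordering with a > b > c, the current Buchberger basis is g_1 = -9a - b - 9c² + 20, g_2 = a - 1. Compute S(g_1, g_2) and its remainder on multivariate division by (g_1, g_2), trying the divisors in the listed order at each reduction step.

S(g_1, g_2) = 1/9b + c² - 11/9; remainder on division = 1/9b + c² - 11/9.

lcm(LM(g_1), LM(g_2)) = a.
S = (lcm/LT(g_1))·g_1 − (lcm/LT(g_2))·g_2 = 1/9b + c² - 11/9.
Reduce S modulo (g_1, g_2) in that order:
  leading term b: no divisor's leading term divides it; move 1/9b to the remainder.
  leading term c²: no divisor's leading term divides it; move c² to the remainder.
  leading term 1: no divisor's leading term divides it; move -11/9 to the remainder.
The remainder 1/9b + c² - 11/9 is nonzero, so it would be added as the next basis element.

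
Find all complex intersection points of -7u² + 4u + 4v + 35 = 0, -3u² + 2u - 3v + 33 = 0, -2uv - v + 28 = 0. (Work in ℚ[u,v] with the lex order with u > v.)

Compute a lex Gröbner basis by Buchberger's algorithm.
f_1 = -7u² + 4u + 4v + 35, LT = u².
f_2 = -3u² + 2u - 3v + 33, LT = u².
f_3 = -2uv - v + 28, LT = uv.

S(f_1,f_2): lcm = u². S = 2/21u - 11/7v + 6.
  leading term u: no divisor's leading term divides it; move 2/21u to the remainder.
  leading term v: no divisor's leading term divides it; move -11/7v to the remainder.
  leading term 1: no divisor's leading term divides it; move 6 to the remainder.
  remainder 2/21u - 11/7v + 6 ≠ 0; add h_4 = 2/21u - 11/7v + 6 to the basis.

S(f_1,f_3): lcm = u²v. S = -15/14uv + 14u - 4/7v² - 5v.
  leading term uv: subtract (15/28)·f_3 from -15/14uv + 14u - 4/7v² - 5v → 14u - 4/7v² - 125/28v - 15
  leading term u: subtract (147)·h_4 from 14u - 4/7v² - 125/28v - 15 → -4/7v² + 6343/28v - 897
  leading term v²: no divisor's leading term divides it; move -4/7v² to the remainder.
  leading term v: no divisor's leading term divides it; move 6343/28v to the remainder.
  leading term 1: no divisor's leading term divides it; move -897 to the remainder.
  remainder -4/7v² + 6343/28v - 897 ≠ 0; add h_5 = -4/7v² + 6343/28v - 897 to the basis.

S(f_2,f_3): lcm = u²v. S = -7/6uv + 14u + v² - 11v.
  leading term uv: subtract (7/12)·f_3 from -7/6uv + 14u + v² - 11v → 14u + v² - 125/12v - 49/3
  leading term u: subtract (147)·h_4 from 14u + v² - 125/12v - 49/3 → v² + 2647/12v - 2695/3
  leading term v²: subtract (-7/4)·h_5 from v² + 2647/12v - 2695/3 → 29617/48v - 29617/12
  leading term v: no divisor's leading term divides it; move 29617/48v to the remainder.
  leading term 1: no divisor's leading term divides it; move -29617/12 to the remainder.
  remainder 29617/48v - 29617/12 ≠ 0; add h_6 = 29617/48v - 29617/12 to the basis.

The other S-polynomials (S(f_1,h_4), S(f_2,h_4), S(f_3,h_4), S(f_1,h_5), S(f_2,h_5), S(f_3,h_5), S(h_4,h_5), S(f_1,h_6), S(f_2,h_6), S(f_3,h_6), S(h_4,h_6), S(h_5,h_6)) all reduce to 0 modulo the current basis, so we have a Gröbner basis.
Inter-reduce: drop elements whose leading term is divisible by another's, tail-reduce, and make monic.
Reduced Gröbner basis: {u - 3, v - 4}.

From the last basis element, v - 4 = 0, so v takes values in {4}. Each choice, substituted upward through the basis, yields the corresponding point(s) of the solution set.
  v = 4: the earlier basis element becomes u - 3 = 0, giving u = 3 — point (3, 4).
Check: every point annihilates each of the original generators.

{(3, 4)}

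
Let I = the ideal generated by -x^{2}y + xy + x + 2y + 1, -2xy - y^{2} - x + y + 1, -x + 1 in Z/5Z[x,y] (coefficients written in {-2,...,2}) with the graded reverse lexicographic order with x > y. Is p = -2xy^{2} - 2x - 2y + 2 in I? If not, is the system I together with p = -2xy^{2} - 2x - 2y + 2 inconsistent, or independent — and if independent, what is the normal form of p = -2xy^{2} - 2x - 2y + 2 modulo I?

First compute the reduced Gröbner basis of I by Buchberger's algorithm.
f_1 = -x^{2}y + xy + x + 2y + 1, LT = x^{2}y.
f_2 = -2xy - y^{2} - x + y + 1, LT = xy.
f_3 = -x + 1, LT = x.

S(f_1,f_2): lcm = x^{2}y. S = 2xy^{2} + 2x^{2} + 2xy + 2x - 2y - 1.
  leading term xy^{2}: subtract (-y)·f_2 from 2xy^{2} + 2x^{2} + 2xy + 2x - 2y - 1 → -y^{3} + 2x^{2} + xy + y^{2} + 2x - y - 1
  leading term y^{3}: no divisor's leading term divides it; move -y^{3} to the remainder.
  leading term x^{2}: subtract (-2x)·f_3 from 2x^{2} + xy + y^{2} + 2x - y - 1 → xy + y^{2} - x - y - 1
  leading term xy: subtract (2)·f_2 from xy + y^{2} - x - y - 1 → -2y^{2} + x + 2y + 2
  leading term y^{2}: no divisor's leading term divides it; move -2y^{2} to the remainder.
  leading term x: subtract (-1)·f_3 from x + 2y + 2 → 2y - 2
  leading term y: no divisor's leading term divides it; move 2y to the remainder.
  leading term 1: no divisor's leading term divides it; move -2 to the remainder.
  remainder -y^{3} - 2y^{2} + 2y - 2 ≠ 0; add h_4 = -y^{3} - 2y^{2} + 2y - 2 to the basis.

S(f_1,f_3): lcm = x^{2}y. S = -x - 2y - 1.
  leading term x: subtract (1)·f_3 from -x - 2y - 1 → -2y - 2
  leading term y: no divisor's leading term divides it; move -2y to the remainder.
  leading term 1: no divisor's leading term divides it; move -2 to the remainder.
  remainder -2y - 2 ≠ 0; add h_5 = -2y - 2 to the basis.

The other S-polynomials (S(f_2,f_3), S(f_1,h_4), S(f_2,h_4), S(f_3,h_4), S(f_1,h_5), S(f_2,h_5), S(f_3,h_5), S(h_4,h_5)) all reduce to 0 modulo the current basis, so we have a Gröbner basis.
Inter-reduce: drop elements whose leading term is divisible by another's, tail-reduce, and make monic.
Reduced Gröbner basis: {x - 1, y + 1}.
Label its elements g_1 = x - 1, g_2 = y + 1.

Reduce p = -2xy^{2} - 2x - 2y + 2 modulo G:
  leading term xy^{2}: subtract (-2y^{2})·g_1 from -2xy^{2} - 2x - 2y + 2 → -2y^{2} - 2x - 2y + 2
  leading term y^{2}: subtract (-2y)·g_2 from -2y^{2} - 2x - 2y + 2 → -2x + 2
  leading term x: subtract (-2)·g_1 from -2x + 2 → 0
  normal form = 0.
Since the normal form is 0, p ∈ I.

Ideal membership is decidable via reduction modulo a Gröbner basis.

-2xy^{2} - 2x - 2y + 2 lies in I (it reduces to 0).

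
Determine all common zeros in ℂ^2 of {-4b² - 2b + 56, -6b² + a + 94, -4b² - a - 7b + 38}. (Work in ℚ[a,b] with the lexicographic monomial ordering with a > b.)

Compute a lex Gröbner basis by Buchberger's algorithm.
f_1 = -4b² - 2b + 56, LT = b².
f_2 = a - 6b² + 94, LT = a.
f_3 = -a - 4b² - 7b + 38, LT = a.

S(f_2,f_3): lcm = a. S = -10b² - 7b + 132.
  leading term b²: subtract (5/2)·f_1 from -10b² - 7b + 132 → -2b - 8
  leading term b: no divisor's leading term divides it; move -2b to the remainder.
  leading term 1: no divisor's leading term divides it; move -8 to the remainder.
  remainder -2b - 8 ≠ 0; add h_4 = -2b - 8 to the basis.

The other S-polynomials (S(f_1,f_2), S(f_1,f_3), S(f_1,h_4), S(f_2,h_4), S(f_3,h_4)) all reduce to 0 modulo the current basis, so we have a Gröbner basis.
Inter-reduce: drop elements whose leading term is divisible by another's, tail-reduce, and make monic.
Reduced Gröbner basis: {a - 2, b + 4}.

A lex Gröbner basis eliminates variables successively. Here b + 4 depends only on b, with roots {-4}; lifting each root through the earlier basis elements recovers the full solutions.
  b = -4: the earlier basis element becomes a - 2 = 0, giving a = 2 — point (2, -4).
Each listed point satisfies every original equation (direct substitution).

{(2, -4)}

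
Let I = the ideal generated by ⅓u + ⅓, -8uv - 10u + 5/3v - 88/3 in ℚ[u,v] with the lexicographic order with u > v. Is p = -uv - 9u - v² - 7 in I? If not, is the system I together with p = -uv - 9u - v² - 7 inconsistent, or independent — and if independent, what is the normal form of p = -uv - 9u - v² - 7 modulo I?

-uv - 9u - v² - 7 lies in I (it reduces to 0).

First compute the reduced Gröbner basis of I by Buchberger's algorithm.
f_1 = ⅓u + ⅓, LT = u.
f_2 = -8uv - 10u + 5/3v - 88/3, LT = uv.

S(f_1,f_2): lcm = uv. S = -5/4u + 29/24v - 11/3.
  leading term u: subtract (-15/4)·f_1 from -5/4u + 29/24v - 11/3 → 29/24v - 29/12
  leading term v: no divisor's leading term divides it; move 29/24v to the remainder.
  leading term 1: no divisor's leading term divides it; move -29/12 to the remainder.
  remainder 29/24v - 29/12 ≠ 0; add h_3 = 29/24v - 29/12 to the basis.

The other S-polynomials (S(f_1,h_3), S(f_2,h_3)) all reduce to 0 modulo the current basis, so we have a Gröbner basis.
Inter-reduce: drop elements whose leading term is divisible by another's, tail-reduce, and make monic.
Reduced Gröbner basis: {u + 1, v - 2}.
Label its elements g_1 = u + 1, g_2 = v - 2.

Reduce p = -uv - 9u - v² - 7 modulo G:
  leading term uv: subtract (-v)·g_1 from -uv - 9u - v² - 7 → -9u - v² + v - 7
  leading term u: subtract (-9)·g_1 from -9u - v² + v - 7 → -v² + v + 2
  leading term v²: subtract (-v)·g_2 from -v² + v + 2 → -v + 2
  leading term v: subtract (-1)·g_2 from -v + 2 → 0
  normal form = 0.
Since the normal form is 0, p ∈ I.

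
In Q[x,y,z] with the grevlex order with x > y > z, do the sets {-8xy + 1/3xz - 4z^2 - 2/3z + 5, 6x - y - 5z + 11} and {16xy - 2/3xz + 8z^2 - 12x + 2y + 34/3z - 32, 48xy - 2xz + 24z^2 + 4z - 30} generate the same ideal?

Since reduced Gröbner bases are canonical representatives of ideals under a given ordering, it suffices to compute and compare them.
Buchberger on the first generating set:
f_1 = -8xy + 1/3xz - 4z^2 - 2/3z + 5, LT = xy.
f_2 = 6x - y - 5z + 11, LT = x.

S(f_1,f_2): lcm = xy. S = 1/6y^2 - 1/24xz + 5/6yz + 1/2z^2 - 11/6y + 1/12z - 5/8.
  leading term y^2: no divisor's leading term divides it; move 1/6y^2 to the remainder.
  leading term xz: subtract (-1/144z)·f_2 from -1/24xz + 5/6yz + 1/2z^2 - 11/6y + 1/12z - 5/8 → 119/144yz + 67/144z^2 - 11/6y + 23/144z - 5/8
  leading term yz: no divisor's leading term divides it; move 119/144yz to the remainder.
  leading term z^2: no divisor's leading term divides it; move 67/144z^2 to the remainder.
  leading term y: no divisor's leading term divides it; move -11/6y to the remainder.
  leading term z: no divisor's leading term divides it; move 23/144z to the remainder.
  leading term 1: no divisor's leading term divides it; move -5/8 to the remainder.
  remainder 1/6y^2 + 119/144yz + 67/144z^2 - 11/6y + 23/144z - 5/8 ≠ 0; add g_3 = 1/6y^2 + 119/144yz + 67/144z^2 - 11/6y + 23/144z - 5/8 to the basis.

S(f_1,g_3): lcm = xy^2. S = -5xyz - 67/24xz^2 + 1/2yz^2 + 11xy - 23/24xz + 1/12yz + 15/4x - 5/8y.
  leading term xyz: subtract (5/8z)·f_1 from -5xyz - 67/24xz^2 + 1/2yz^2 + 11xy - 23/24xz + 1/12yz + 15/4x - 5/8y → -3xz^2 + 1/2yz^2 + 5/2z^3 + 11xy - 23/24xz + 1/12yz + 5/12z^2 + 15/4x - 5/8y - 25/8z
  leading term xz^2: subtract (-1/2z^2)·f_2 from -3xz^2 + 1/2yz^2 + 5/2z^3 + 11xy - 23/24xz + 1/12yz + 5/12z^2 + 15/4x - 5/8y - 25/8z → 11xy - 23/24xz + 1/12yz + 71/12z^2 + 15/4x - 5/8y - 25/8z
  leading term xy: subtract (-11/8)·f_1 from 11xy - 23/24xz + 1/12yz + 71/12z^2 + 15/4x - 5/8y - 25/8z → -1/2xz + 1/12yz + 5/12z^2 + 15/4x - 5/8y - 97/24z + 55/8
  leading term xz: subtract (-1/12z)·f_2 from -1/2xz + 1/12yz + 5/12z^2 + 15/4x - 5/8y - 97/24z + 55/8 → 15/4x - 5/8y - 25/8z + 55/8
  leading term x: subtract (5/8)·f_2 from 15/4x - 5/8y - 25/8z + 55/8 → 0
  remainder 0.

S(f_2,g_3): leading monomials are coprime, so the S-polynomial reduces to 0 (Buchberger's first criterion).
Every S-polynomial of the final basis reduces to 0, so we have a Gröbner basis.
Inter-reduce: drop elements whose leading term is divisible by another's, tail-reduce, and make monic.
Reduced Gröbner basis: {y^2 + 119/24yz + 67/24z^2 - 11y + 23/24z - 15/4, x - 1/6y - 5/6z + 11/6}.

Buchberger on the second generating set:
h_1 = 16xy - 2/3xz + 8z^2 - 12x + 2y + 34/3z - 32, LT = xy.
h_2 = 48xy - 2xz + 24z^2 + 4z - 30, LT = xy.

S(h_1,h_2): lcm = xy. S = -3/4x + 1/8y + 5/8z - 11/8.
  leading term x: no divisor's leading term divides it; move -3/4x to the remainder.
  leading term y: no divisor's leading term divides it; move 1/8y to the remainder.
  leading term z: no divisor's leading term divides it; move 5/8z to the remainder.
  leading term 1: no divisor's leading term divides it; move -11/8 to the remainder.
  remainder -3/4x + 1/8y + 5/8z - 11/8 ≠ 0; add k_3 = -3/4x + 1/8y + 5/8z - 11/8 to the basis.

S(h_1,k_3): lcm = xy. S = 1/6y^2 - 1/24xz + 5/6yz + 1/2z^2 - 3/4x - 41/24y + 17/24z - 2.
  leading term y^2: no divisor's leading term divides it; move 1/6y^2 to the remainder.
  leading term xz: subtract (1/18z)·k_3 from -1/24xz + 5/6yz + 1/2z^2 - 3/4x - 41/24y + 17/24z - 2 → 119/144yz + 67/144z^2 - 3/4x - 41/24y + 113/144z - 2
  leading term yz: no divisor's leading term divides it; move 119/144yz to the remainder.
  leading term z^2: no divisor's leading term divides it; move 67/144z^2 to the remainder.
  leading term x: subtract (1)·k_3 from -3/4x - 41/24y + 113/144z - 2 → -11/6y + 23/144z - 5/8
  leading term y: no divisor's leading term divides it; move -11/6y to the remainder.
  leading term z: no divisor's leading term divides it; move 23/144z to the remainder.
  leading term 1: no divisor's leading term divides it; move -5/8 to the remainder.
  remainder 1/6y^2 + 119/144yz + 67/144z^2 - 11/6y + 23/144z - 5/8 ≠ 0; add k_4 = 1/6y^2 + 119/144yz + 67/144z^2 - 11/6y + 23/144z - 5/8 to the basis.

S(h_2,k_3): lcm = xy. S = 1/6y^2 - 1/24xz + 5/6yz + 1/2z^2 - 11/6y + 1/12z - 5/8.
  leading term y^2: subtract (1)·k_4 from 1/6y^2 - 1/24xz + 5/6yz + 1/2z^2 - 11/6y + 1/12z - 5/8 → -1/24xz + 1/144yz + 5/144z^2 - 11/144z
  leading term xz: subtract (1/18z)·k_3 from -1/24xz + 1/144yz + 5/144z^2 - 11/144z → 0
  remainder 0.

S(h_1,k_4): lcm = xy^2. S = -5xyz - 67/24xz^2 + 1/2yz^2 + 41/4xy + 1/8y^2 - 23/24xz + 17/24yz + 15/4x - 2y.
  leading term xyz: subtract (-5/16z)·h_1 from -5xyz - 67/24xz^2 + 1/2yz^2 + 41/4xy + 1/8y^2 - 23/24xz + 17/24yz + 15/4x - 2y → -3xz^2 + 1/2yz^2 + 5/2z^3 + 41/4xy + 1/8y^2 - 113/24xz + 4/3yz + 85/24z^2 + 15/4x - 2y - 10z
  leading term xz^2: subtract (4z^2)·k_3 from -3xz^2 + 1/2yz^2 + 5/2z^3 + 41/4xy + 1/8y^2 - 113/24xz + 4/3yz + 85/24z^2 + 15/4x - 2y - 10z → 41/4xy + 1/8y^2 - 113/24xz + 4/3yz + 217/24z^2 + 15/4x - 2y - 10z
  leading term xy: subtract (41/64)·h_1 from 41/4xy + 1/8y^2 - 113/24xz + 4/3yz + 217/24z^2 + 15/4x - 2y - 10z → 1/8y^2 - 137/32xz + 4/3yz + 47/12z^2 + 183/16x - 105/32y - 1657/96z + 41/2
  leading term y^2: subtract (3/4)·k_4 from 1/8y^2 - 137/32xz + 4/3yz + 47/12z^2 + 183/16x - 105/32y - 1657/96z + 41/2 → -137/32xz + 137/192yz + 685/192z^2 + 183/16x - 61/32y - 3337/192z + 671/32
  leading term xz: subtract (137/24z)·k_3 from -137/32xz + 137/192yz + 685/192z^2 + 183/16x - 61/32y - 3337/192z + 671/32 → 183/16x - 61/32y - 305/32z + 671/32
  leading term x: subtract (-61/4)·k_3 from 183/16x - 61/32y - 305/32z + 671/32 → 0
  remainder 0.

S(h_2,k_4): lcm = xy^2. S = -5xyz - 67/24xz^2 + 1/2yz^2 + 11xy - 23/24xz + 1/12yz + 15/4x - 5/8y.
  leading term xyz: subtract (-5/16z)·h_1 from -5xyz - 67/24xz^2 + 1/2yz^2 + 11xy - 23/24xz + 1/12yz + 15/4x - 5/8y → -3xz^2 + 1/2yz^2 + 5/2z^3 + 11xy - 113/24xz + 17/24yz + 85/24z^2 + 15/4x - 5/8y - 10z
  leading term xz^2: subtract (4z^2)·k_3 from -3xz^2 + 1/2yz^2 + 5/2z^3 + 11xy - 113/24xz + 17/24yz + 85/24z^2 + 15/4x - 5/8y - 10z → 11xy - 113/24xz + 17/24yz + 217/24z^2 + 15/4x - 5/8y - 10z
  leading term xy: subtract (11/16)·h_1 from 11xy - 113/24xz + 17/24yz + 217/24z^2 + 15/4x - 5/8y - 10z → -17/4xz + 17/24yz + 85/24z^2 + 12x - 2y - 427/24z + 22
  leading term xz: subtract (17/3z)·k_3 from -17/4xz + 17/24yz + 85/24z^2 + 12x - 2y - 427/24z + 22 → 12x - 2y - 10z + 22
  leading term x: subtract (-16)·k_3 from 12x - 2y - 10z + 22 → 0
  remainder 0.

S(k_3,k_4): leading monomials are coprime, so the S-polynomial reduces to 0 (Buchberger's first criterion).
Every S-polynomial of the final basis reduces to 0, so we have a Gröbner basis.
Inter-reduce: drop elements whose leading term is divisible by another's, tail-reduce, and make monic.
Reduced Gröbner basis: {y^2 + 119/24yz + 67/24z^2 - 11y + 23/24z - 15/4, x - 1/6y - 5/6z + 11/6}.

The two bases agree; hence the ideals are identical.

Yes, the ideals are equal.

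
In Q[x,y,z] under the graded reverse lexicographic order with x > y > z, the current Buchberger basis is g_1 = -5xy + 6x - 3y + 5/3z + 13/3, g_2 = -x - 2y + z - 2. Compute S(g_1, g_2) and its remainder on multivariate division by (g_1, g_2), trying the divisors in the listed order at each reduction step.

lcm(LM(g_1), LM(g_2)) = xy.
S = (lcm/LT(g_1))·g_1 − (lcm/LT(g_2))·g_2 = -2y^2 + yz - 6/5x - 7/5y - 1/3z - 13/15.
Reduce S modulo (g_1, g_2) in that order:
  leading term y^2: no divisor's leading term divides it; move -2y^2 to the remainder.
  leading term yz: no divisor's leading term divides it; move yz to the remainder.
  leading term x: subtract (6/5)·g_2 from -6/5x - 7/5y - 1/3z - 13/15 → y - 23/15z + 23/15
  leading term y: no divisor's leading term divides it; move y to the remainder.
  leading term z: no divisor's leading term divides it; move -23/15z to the remainder.
  leading term 1: no divisor's leading term divides it; move 23/15 to the remainder.
The remainder -2y^2 + yz + y - 23/15z + 23/15 is nonzero, so it would be added as the next basis element.

S(g_1, g_2) = -2y^2 + yz - 6/5x - 7/5y - 1/3z - 13/15; remainder on division = -2y^2 + yz + y - 23/15z + 23/15.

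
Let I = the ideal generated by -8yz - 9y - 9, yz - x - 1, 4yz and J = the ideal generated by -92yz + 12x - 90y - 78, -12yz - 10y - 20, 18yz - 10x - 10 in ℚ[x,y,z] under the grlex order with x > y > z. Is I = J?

Since reduced Gröbner bases are canonical representatives of ideals under a given ordering, it suffices to compute and compare them.
Buchberger on the first generating set:
f_1 = -8yz - 9y - 9, LT = yz.
f_2 = yz - x - 1, LT = yz.
f_3 = 4yz, LT = yz.

S(f_1,f_2): lcm = yz. S = x + 9/8y + 17/8.
  reduce S modulo (f_1, f_2, f_3):
  remainder x + 9/8y + 17/8 ≠ 0; add g_4 = x + 9/8y + 17/8 to the basis.

S(f_1,f_3): lcm = yz. S = 9/8y + 9/8.
  reduce S modulo (f_1, f_2, f_3, g_4):
  remainder 9/8y + 9/8 ≠ 0; add g_5 = 9/8y + 9/8 to the basis.

S(f_1,g_5): lcm = yz. S = 9/8y - z + 9/8.
  reduce S modulo (f_1, f_2, f_3, g_4, g_5):
  remainder -z ≠ 0; add g_6 = -z to the basis.

The other S-polynomials (S(f_2,f_3), S(f_1,g_4), S(f_2,g_4), S(f_3,g_4), S(f_2,g_5), S(f_3,g_5), S(g_4,g_5), S(f_1,g_6), S(f_2,g_6), S(f_3,g_6), S(g_4,g_6), S(g_5,g_6)) all reduce to 0 modulo the current basis, so we have a Gröbner basis.
Inter-reduce: drop elements whose leading term is divisible by another's, tail-reduce, and make monic.
Reduced Gröbner basis: {x + 1, y + 1, z}.

Buchberger on the second generating set:
h_1 = -92yz + 12x - 90y - 78, LT = yz.
h_2 = -12yz - 10y - 20, LT = yz.
h_3 = 18yz - 10x - 10, LT = yz.

S(h_1,h_2): lcm = yz. S = -3/23x + 10/69y - 113/138.
  reduce S modulo (h_1, h_2, h_3):
  remainder -3/23x + 10/69y - 113/138 ≠ 0; add k_4 = -3/23x + 10/69y - 113/138 to the basis.

S(h_1,h_3): lcm = yz. S = 88/207x + 45/46y + 581/414.
  reduce S modulo (h_1, h_2, h_3, k_4):
  remainder 235/162y - 205/162 ≠ 0; add k_5 = 235/162y - 205/162 to the basis.

S(h_1,k_5): lcm = yz. S = -3/23x + 45/46y + 41/47z + 39/46.
  reduce S modulo (h_1, h_2, h_3, k_4, k_5):
  remainder 41/47z + 225/94 ≠ 0; add k_6 = 41/47z + 225/94 to the basis.

The other S-polynomials (S(h_2,h_3), S(h_1,k_4), S(h_2,k_4), S(h_3,k_4), S(h_2,k_5), S(h_3,k_5), S(k_4,k_5), S(h_1,k_6), S(h_2,k_6), S(h_3,k_6), S(k_4,k_6), S(k_5,k_6)) all reduce to 0 modulo the current basis, so we have a Gröbner basis.
Inter-reduce: drop elements whose leading term is divisible by another's, tail-reduce, and make monic.
Reduced Gröbner basis: {x + 499/94, y - 41/47, z + 225/82}.

Since the reduced bases disagree, the two ideals are not the same.

No, the ideals differ.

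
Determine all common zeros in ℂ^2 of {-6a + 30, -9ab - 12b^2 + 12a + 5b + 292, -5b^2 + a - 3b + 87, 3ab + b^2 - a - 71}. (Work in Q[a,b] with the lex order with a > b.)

Compute a lex Gröbner basis by Buchberger's algorithm.
f_1 = -6a + 30, LT = a.
f_2 = -9ab + 12a - 12b^2 + 5b + 292, LT = ab.
f_3 = a - 5b^2 - 3b + 87, LT = a.
f_4 = 3ab - a + b^2 - 71, LT = ab.

S(f_1,f_2): lcm = ab. S = 4/3a - 4/3b^2 - 40/9b + 292/9.
  leading term a: subtract (-2/9)·f_1 from 4/3a - 4/3b^2 - 40/9b + 292/9 → -4/3b^2 - 40/9b + 352/9
  leading term b^2: no divisor's leading term divides it; move -4/3b^2 to the remainder.
  leading term b: no divisor's leading term divides it; move -40/9b to the remainder.
  leading term 1: no divisor's leading term divides it; move 352/9 to the remainder.
  remainder -4/3b^2 - 40/9b + 352/9 ≠ 0; add h_5 = -4/3b^2 - 40/9b + 352/9 to the basis.

S(f_1,f_3): lcm = a. S = 5b^2 + 3b - 92.
  leading term b^2: subtract (-15/4)·h_5 from 5b^2 + 3b - 92 → -41/3b + 164/3
  leading term b: no divisor's leading term divides it; move -41/3b to the remainder.
  leading term 1: no divisor's leading term divides it; move 164/3 to the remainder.
  remainder -41/3b + 164/3 ≠ 0; add h_6 = -41/3b + 164/3 to the basis.

The other S-polynomials (S(f_1,f_4), S(f_2,f_3), S(f_2,f_4), S(f_3,f_4), S(f_1,h_5), S(f_2,h_5), S(f_3,h_5), S(f_4,h_5), S(f_1,h_6), S(f_2,h_6), S(f_3,h_6), S(f_4,h_6), S(h_5,h_6)) all reduce to 0 modulo the current basis, so we have a Gröbner basis.
Inter-reduce: drop elements whose leading term is divisible by another's, tail-reduce, and make monic.
Reduced Gröbner basis: {a - 5, b - 4}.

Elimination: the polynomial b - 4 lies in the elimination ideal for b, so b ∈ {4}. For each such b, the remaining basis elements (now univariate) give the rest of the solution.
  b = 4: the earlier basis element becomes a - 5 = 0, giving a = 5 — point (5, 4).
Substituting each solution back into the original system confirms all equations vanish.

{(5, 4)}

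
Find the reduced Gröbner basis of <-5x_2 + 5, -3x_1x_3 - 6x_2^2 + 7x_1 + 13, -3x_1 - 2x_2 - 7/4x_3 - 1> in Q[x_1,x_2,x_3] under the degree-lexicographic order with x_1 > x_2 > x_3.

G = {x_3^2 - 13/21x_3, x_1 + 7/12x_3 + 1, x_2 - 1}

f_1 = -5x_2 + 5, LT = x_2.
f_2 = -3x_1x_3 - 6x_2^2 + 7x_1 + 13, LT = x_1x_3.
f_3 = -3x_1 - 2x_2 - 7/4x_3 - 1, LT = x_1.

S(f_2,f_3): lcm = x_1x_3. S = 2x_2^2 - 2/3x_2x_3 - 7/12x_3^2 - 7/3x_1 - 1/3x_3 - 13/3.
  leading term x_2^2: subtract (-2/5x_2)·f_1 from 2x_2^2 - 2/3x_2x_3 - 7/12x_3^2 - 7/3x_1 - 1/3x_3 - 13/3 → -2/3x_2x_3 - 7/12x_3^2 - 7/3x_1 + 2x_2 - 1/3x_3 - 13/3
  leading term x_2x_3: subtract (2/15x_3)·f_1 from -2/3x_2x_3 - 7/12x_3^2 - 7/3x_1 + 2x_2 - 1/3x_3 - 13/3 → -7/12x_3^2 - 7/3x_1 + 2x_2 - x_3 - 13/3
  leading term x_3^2: no divisor's leading term divides it; move -7/12x_3^2 to the remainder.
  leading term x_1: subtract (7/9)·f_3 from -7/3x_1 + 2x_2 - x_3 - 13/3 → 32/9x_2 + 13/36x_3 - 32/9
  leading term x_2: subtract (-32/45)·f_1 from 32/9x_2 + 13/36x_3 - 32/9 → 13/36x_3
  leading term x_3: no divisor's leading term divides it; move 13/36x_3 to the remainder.
  remainder -7/12x_3^2 + 13/36x_3 ≠ 0; add g_4 = -7/12x_3^2 + 13/36x_3 to the basis.

The other S-polynomials (S(f_1,f_2), S(f_1,f_3), S(f_1,g_4), S(f_2,g_4), S(f_3,g_4)) all reduce to 0 modulo the current basis, so we have a Gröbner basis.
Inter-reduce: drop elements whose leading term is divisible by another's, tail-reduce, and make monic.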